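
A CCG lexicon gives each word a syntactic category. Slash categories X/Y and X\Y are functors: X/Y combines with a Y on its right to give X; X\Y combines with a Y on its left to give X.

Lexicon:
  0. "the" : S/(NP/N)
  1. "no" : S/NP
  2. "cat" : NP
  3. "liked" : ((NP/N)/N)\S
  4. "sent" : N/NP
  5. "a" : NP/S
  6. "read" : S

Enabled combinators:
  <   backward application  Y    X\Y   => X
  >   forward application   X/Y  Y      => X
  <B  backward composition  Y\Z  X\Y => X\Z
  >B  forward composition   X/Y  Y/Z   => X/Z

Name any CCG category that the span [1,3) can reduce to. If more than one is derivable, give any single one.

[0,7] S   >
  [0,1] "the" : S/(NP/N)
  [1,7] NP/N   >
    [1,4] (NP/N)/N   <
      [1,3] S   >
        [1,2] "no" : S/NP
        [2,3] "cat" : NP
      [3,4] "liked" : ((NP/N)/N)\S
    [4,7] N   >
      [4,5] "sent" : N/NP
      [5,7] NP   >
        [5,6] "a" : NP/S
        [6,7] "read" : S

S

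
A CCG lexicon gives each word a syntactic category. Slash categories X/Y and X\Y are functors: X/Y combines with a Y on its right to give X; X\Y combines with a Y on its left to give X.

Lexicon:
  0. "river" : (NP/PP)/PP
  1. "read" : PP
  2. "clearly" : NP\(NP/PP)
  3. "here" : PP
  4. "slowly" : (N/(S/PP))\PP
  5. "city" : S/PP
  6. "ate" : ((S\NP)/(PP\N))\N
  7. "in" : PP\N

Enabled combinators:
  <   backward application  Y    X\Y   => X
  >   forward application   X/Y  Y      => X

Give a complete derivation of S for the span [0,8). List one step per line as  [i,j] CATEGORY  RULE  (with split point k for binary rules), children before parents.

[0,8] S   <
  [0,3] NP   <
    [0,2] NP/PP   >
      [0,1] "river" : (NP/PP)/PP
      [1,2] "read" : PP
    [2,3] "clearly" : NP\(NP/PP)
  [3,8] S\NP   >
    [3,7] (S\NP)/(PP\N)   <
      [3,6] N   >
        [3,5] N/(S/PP)   <
          [3,4] "here" : PP
          [4,5] "slowly" : (N/(S/PP))\PP
        [5,6] "city" : S/PP
      [6,7] "ate" : ((S\NP)/(PP\N))\N
    [7,8] "in" : PP\N

[0,1] (NP/PP)/PP  lex  "river"
[1,2] PP  lex  "read"
[0,2] NP/PP  >  k=1
[2,3] NP\(NP/PP)  lex  "clearly"
[0,3] NP  <  k=2
[3,4] PP  lex  "here"
[4,5] (N/(S/PP))\PP  lex  "slowly"
[3,5] N/(S/PP)  <  k=4
[5,6] S/PP  lex  "city"
[3,6] N  >  k=5
[6,7] ((S\NP)/(PP\N))\N  lex  "ate"
[3,7] (S\NP)/(PP\N)  <  k=6
[7,8] PP\N  lex  "in"
[3,8] S\NP  >  k=7
[0,8] S  <  k=3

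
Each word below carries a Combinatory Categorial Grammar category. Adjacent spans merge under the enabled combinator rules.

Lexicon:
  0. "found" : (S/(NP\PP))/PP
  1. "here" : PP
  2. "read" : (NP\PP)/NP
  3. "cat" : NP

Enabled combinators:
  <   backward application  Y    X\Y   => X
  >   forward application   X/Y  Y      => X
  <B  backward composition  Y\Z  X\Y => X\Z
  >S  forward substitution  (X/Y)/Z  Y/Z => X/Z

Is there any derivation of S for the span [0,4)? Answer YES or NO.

[0,4] S   >
  [0,2] S/(NP\PP)   >
    [0,1] "found" : (S/(NP\PP))/PP
    [1,2] "here" : PP
  [2,4] NP\PP   >
    [2,3] "read" : (NP\PP)/NP
    [3,4] "cat" : NP

YES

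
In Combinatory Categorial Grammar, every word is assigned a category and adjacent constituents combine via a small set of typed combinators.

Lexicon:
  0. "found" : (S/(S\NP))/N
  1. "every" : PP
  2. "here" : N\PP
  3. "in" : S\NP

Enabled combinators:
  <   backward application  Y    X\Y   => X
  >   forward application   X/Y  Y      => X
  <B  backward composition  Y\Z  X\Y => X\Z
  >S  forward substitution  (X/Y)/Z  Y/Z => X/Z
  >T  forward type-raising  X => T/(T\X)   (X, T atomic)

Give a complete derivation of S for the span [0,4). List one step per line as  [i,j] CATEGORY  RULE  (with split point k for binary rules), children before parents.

[0,4] S   >
  [0,3] S/(S\NP)   >
    [0,1] "found" : (S/(S\NP))/N
    [1,3] N   >
      [1,2] N/(N\PP)   >T
        [1,2] "every" : PP
      [2,3] "here" : N\PP
  [3,4] "in" : S\NP

[0,1] (S/(S\NP))/N  lex  "found"
[1,2] PP  lex  "every"
[1,2] N/(N\PP)  >T
[2,3] N\PP  lex  "here"
[1,3] N  >  k=2
[0,3] S/(S\NP)  >  k=1
[3,4] S\NP  lex  "in"
[0,4] S  >  k=3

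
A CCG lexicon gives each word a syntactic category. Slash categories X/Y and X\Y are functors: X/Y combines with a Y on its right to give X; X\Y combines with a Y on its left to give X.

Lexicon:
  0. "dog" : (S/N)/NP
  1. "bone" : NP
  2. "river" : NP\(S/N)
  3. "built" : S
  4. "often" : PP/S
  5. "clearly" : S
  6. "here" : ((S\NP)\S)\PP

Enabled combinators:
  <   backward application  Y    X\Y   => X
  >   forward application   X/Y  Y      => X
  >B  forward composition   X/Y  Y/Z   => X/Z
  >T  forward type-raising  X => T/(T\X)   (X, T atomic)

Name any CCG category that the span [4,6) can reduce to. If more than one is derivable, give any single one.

PP

[0,7] S   <
  [0,3] NP   <
    [0,2] S/N   >
      [0,1] "dog" : (S/N)/NP
      [1,2] "bone" : NP
    [2,3] "river" : NP\(S/N)
  [3,7] S\NP   <
    [3,4] "built" : S
    [4,7] (S\NP)\S   <
      [4,6] PP   >
        [4,5] "often" : PP/S
        [5,6] "clearly" : S
      [6,7] "here" : ((S\NP)\S)\PP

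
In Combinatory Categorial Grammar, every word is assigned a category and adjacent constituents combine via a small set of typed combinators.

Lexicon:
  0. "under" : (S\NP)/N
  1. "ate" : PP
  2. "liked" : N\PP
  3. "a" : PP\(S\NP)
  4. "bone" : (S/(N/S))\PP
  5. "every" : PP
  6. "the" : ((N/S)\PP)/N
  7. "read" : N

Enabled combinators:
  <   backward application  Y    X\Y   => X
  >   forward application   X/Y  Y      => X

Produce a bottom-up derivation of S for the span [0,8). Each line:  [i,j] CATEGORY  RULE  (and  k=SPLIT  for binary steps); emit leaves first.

[0,1] (S\NP)/N  lex  "under"
[1,2] PP  lex  "ate"
[2,3] N\PP  lex  "liked"
[1,3] N  <  k=2
[0,3] S\NP  >  k=1
[3,4] PP\(S\NP)  lex  "a"
[0,4] PP  <  k=3
[4,5] (S/(N/S))\PP  lex  "bone"
[0,5] S/(N/S)  <  k=4
[5,6] PP  lex  "every"
[6,7] ((N/S)\PP)/N  lex  "the"
[7,8] N  lex  "read"
[6,8] (N/S)\PP  >  k=7
[5,8] N/S  <  k=6
[0,8] S  >  k=5

[0,8] S   >
  [0,5] S/(N/S)   <
    [0,4] PP   <
      [0,3] S\NP   >
        [0,1] "under" : (S\NP)/N
        [1,3] N   <
          [1,2] "ate" : PP
          [2,3] "liked" : N\PP
      [3,4] "a" : PP\(S\NP)
    [4,5] "bone" : (S/(N/S))\PP
  [5,8] N/S   <
    [5,6] "every" : PP
    [6,8] (N/S)\PP   >
      [6,7] "the" : ((N/S)\PP)/N
      [7,8] "read" : N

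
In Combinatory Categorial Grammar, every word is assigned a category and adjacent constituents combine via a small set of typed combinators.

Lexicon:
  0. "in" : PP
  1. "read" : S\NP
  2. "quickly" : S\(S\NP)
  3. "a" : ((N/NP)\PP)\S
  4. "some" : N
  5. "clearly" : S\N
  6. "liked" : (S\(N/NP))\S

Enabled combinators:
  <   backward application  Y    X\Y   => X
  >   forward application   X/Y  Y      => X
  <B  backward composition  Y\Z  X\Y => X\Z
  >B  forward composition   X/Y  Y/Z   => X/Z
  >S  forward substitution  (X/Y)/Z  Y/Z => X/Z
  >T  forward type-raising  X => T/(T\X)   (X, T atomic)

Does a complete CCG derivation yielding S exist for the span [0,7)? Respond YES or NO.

[0,7] S   <
  [0,4] N/NP   <
    [0,1] "in" : PP
    [1,4] (N/NP)\PP   <
      [1,3] S   <
        [1,2] "read" : S\NP
        [2,3] "quickly" : S\(S\NP)
      [3,4] "a" : ((N/NP)\PP)\S
  [4,7] S\(N/NP)   <
    [4,6] S   <
      [4,5] "some" : N
      [5,6] "clearly" : S\N
    [6,7] "liked" : (S\(N/NP))\S

YES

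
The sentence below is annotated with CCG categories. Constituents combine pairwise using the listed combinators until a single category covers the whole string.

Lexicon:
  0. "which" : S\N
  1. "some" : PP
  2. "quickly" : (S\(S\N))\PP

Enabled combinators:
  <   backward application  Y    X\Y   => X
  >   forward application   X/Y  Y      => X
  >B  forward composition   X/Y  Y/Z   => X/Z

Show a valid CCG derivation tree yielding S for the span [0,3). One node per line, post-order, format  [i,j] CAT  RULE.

[0,3] S   <
  [0,1] "which" : S\N
  [1,3] S\(S\N)   <
    [1,2] "some" : PP
    [2,3] "quickly" : (S\(S\N))\PP

[0,1] S\N  lex  "which"
[1,2] PP  lex  "some"
[2,3] (S\(S\N))\PP  lex  "quickly"
[1,3] S\(S\N)  <  k=2
[0,3] S  <  k=1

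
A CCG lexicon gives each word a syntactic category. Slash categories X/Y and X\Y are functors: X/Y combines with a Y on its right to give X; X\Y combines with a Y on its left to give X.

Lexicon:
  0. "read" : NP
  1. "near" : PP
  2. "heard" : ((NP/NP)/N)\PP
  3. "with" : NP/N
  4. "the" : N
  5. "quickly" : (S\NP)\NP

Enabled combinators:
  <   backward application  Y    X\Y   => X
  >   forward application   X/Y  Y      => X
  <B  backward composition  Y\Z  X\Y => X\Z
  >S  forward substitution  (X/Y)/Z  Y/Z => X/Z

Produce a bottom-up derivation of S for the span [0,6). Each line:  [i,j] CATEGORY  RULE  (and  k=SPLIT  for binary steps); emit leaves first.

[0,1] NP  lex  "read"
[1,2] PP  lex  "near"
[2,3] ((NP/NP)/N)\PP  lex  "heard"
[1,3] (NP/NP)/N  <  k=2
[3,4] NP/N  lex  "with"
[1,4] NP/N  >S  k=3
[4,5] N  lex  "the"
[1,5] NP  >  k=4
[5,6] (S\NP)\NP  lex  "quickly"
[1,6] S\NP  <  k=5
[0,6] S  <  k=1

[0,6] S   <
  [0,1] "read" : NP
  [1,6] S\NP   <
    [1,5] NP   >
      [1,4] NP/N   >S
        [1,3] (NP/NP)/N   <
          [1,2] "near" : PP
          [2,3] "heard" : ((NP/NP)/N)\PP
        [3,4] "with" : NP/N
      [4,5] "the" : N
    [5,6] "quickly" : (S\NP)\NP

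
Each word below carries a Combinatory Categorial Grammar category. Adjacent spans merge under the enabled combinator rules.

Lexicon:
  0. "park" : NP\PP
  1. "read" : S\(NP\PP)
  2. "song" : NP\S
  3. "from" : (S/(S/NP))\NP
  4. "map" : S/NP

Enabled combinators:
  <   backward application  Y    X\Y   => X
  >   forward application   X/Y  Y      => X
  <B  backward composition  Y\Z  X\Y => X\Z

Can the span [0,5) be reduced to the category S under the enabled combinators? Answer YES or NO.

YES

[0,5] S   >
  [0,4] S/(S/NP)   <
    [0,3] NP   <
      [0,2] S   <
        [0,1] "park" : NP\PP
        [1,2] "read" : S\(NP\PP)
      [2,3] "song" : NP\S
    [3,4] "from" : (S/(S/NP))\NP
  [4,5] "map" : S/NP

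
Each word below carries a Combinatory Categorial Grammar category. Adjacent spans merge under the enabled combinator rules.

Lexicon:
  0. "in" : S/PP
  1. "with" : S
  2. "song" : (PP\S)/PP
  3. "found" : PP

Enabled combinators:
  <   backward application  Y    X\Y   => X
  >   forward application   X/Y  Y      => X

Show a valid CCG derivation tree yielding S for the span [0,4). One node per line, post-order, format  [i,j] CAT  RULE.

[0,1] S/PP  lex  "in"
[1,2] S  lex  "with"
[2,3] (PP\S)/PP  lex  "song"
[3,4] PP  lex  "found"
[2,4] PP\S  >  k=3
[1,4] PP  <  k=2
[0,4] S  >  k=1

[0,4] S   >
  [0,1] "in" : S/PP
  [1,4] PP   <
    [1,2] "with" : S
    [2,4] PP\S   >
      [2,3] "song" : (PP\S)/PP
      [3,4] "found" : PP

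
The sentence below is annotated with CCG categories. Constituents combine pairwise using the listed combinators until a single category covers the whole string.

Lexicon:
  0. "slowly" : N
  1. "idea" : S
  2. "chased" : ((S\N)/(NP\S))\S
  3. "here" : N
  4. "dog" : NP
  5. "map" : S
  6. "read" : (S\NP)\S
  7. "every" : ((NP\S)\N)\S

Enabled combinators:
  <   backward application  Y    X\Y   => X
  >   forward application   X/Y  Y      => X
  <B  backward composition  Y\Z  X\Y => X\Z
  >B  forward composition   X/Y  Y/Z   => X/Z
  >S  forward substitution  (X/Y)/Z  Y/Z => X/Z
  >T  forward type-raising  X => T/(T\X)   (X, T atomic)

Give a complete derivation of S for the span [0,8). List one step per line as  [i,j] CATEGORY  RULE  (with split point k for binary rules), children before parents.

[0,8] S   <
  [0,1] "slowly" : N
  [1,8] S\N   >
    [1,3] (S\N)/(NP\S)   <
      [1,2] "idea" : S
      [2,3] "chased" : ((S\N)/(NP\S))\S
    [3,8] NP\S   <
      [3,4] "here" : N
      [4,8] (NP\S)\N   <
        [4,7] S   <
          [4,5] "dog" : NP
          [5,7] S\NP   <
            [5,6] "map" : S
            [6,7] "read" : (S\NP)\S
        [7,8] "every" : ((NP\S)\N)\S

[0,1] N  lex  "slowly"
[1,2] S  lex  "idea"
[2,3] ((S\N)/(NP\S))\S  lex  "chased"
[1,3] (S\N)/(NP\S)  <  k=2
[3,4] N  lex  "here"
[4,5] NP  lex  "dog"
[5,6] S  lex  "map"
[6,7] (S\NP)\S  lex  "read"
[5,7] S\NP  <  k=6
[4,7] S  <  k=5
[7,8] ((NP\S)\N)\S  lex  "every"
[4,8] (NP\S)\N  <  k=7
[3,8] NP\S  <  k=4
[1,8] S\N  >  k=3
[0,8] S  <  k=1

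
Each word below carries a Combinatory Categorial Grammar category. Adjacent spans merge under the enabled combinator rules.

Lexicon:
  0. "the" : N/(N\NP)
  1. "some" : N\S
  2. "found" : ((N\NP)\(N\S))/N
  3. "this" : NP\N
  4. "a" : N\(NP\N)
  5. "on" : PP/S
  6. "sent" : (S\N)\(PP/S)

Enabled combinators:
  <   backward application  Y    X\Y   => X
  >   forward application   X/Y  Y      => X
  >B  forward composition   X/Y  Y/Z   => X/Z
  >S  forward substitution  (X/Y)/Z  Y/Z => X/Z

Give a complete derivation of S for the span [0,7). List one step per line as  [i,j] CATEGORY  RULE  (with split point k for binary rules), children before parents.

[0,7] S   <
  [0,5] N   >
    [0,1] "the" : N/(N\NP)
    [1,5] N\NP   <
      [1,2] "some" : N\S
      [2,5] (N\NP)\(N\S)   >
        [2,3] "found" : ((N\NP)\(N\S))/N
        [3,5] N   <
          [3,4] "this" : NP\N
          [4,5] "a" : N\(NP\N)
  [5,7] S\N   <
    [5,6] "on" : PP/S
    [6,7] "sent" : (S\N)\(PP/S)

[0,1] N/(N\NP)  lex  "the"
[1,2] N\S  lex  "some"
[2,3] ((N\NP)\(N\S))/N  lex  "found"
[3,4] NP\N  lex  "this"
[4,5] N\(NP\N)  lex  "a"
[3,5] N  <  k=4
[2,5] (N\NP)\(N\S)  >  k=3
[1,5] N\NP  <  k=2
[0,5] N  >  k=1
[5,6] PP/S  lex  "on"
[6,7] (S\N)\(PP/S)  lex  "sent"
[5,7] S\N  <  k=6
[0,7] S  <  k=5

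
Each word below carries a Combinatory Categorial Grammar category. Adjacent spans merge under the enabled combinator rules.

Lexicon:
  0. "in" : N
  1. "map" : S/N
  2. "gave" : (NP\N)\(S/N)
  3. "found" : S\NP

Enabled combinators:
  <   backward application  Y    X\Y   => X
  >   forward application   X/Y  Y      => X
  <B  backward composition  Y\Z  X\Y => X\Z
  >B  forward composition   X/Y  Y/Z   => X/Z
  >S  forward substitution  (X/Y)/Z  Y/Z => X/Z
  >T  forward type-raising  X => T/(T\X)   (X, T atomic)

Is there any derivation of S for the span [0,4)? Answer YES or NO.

YES

[0,4] S   <
  [0,3] NP   >
    [0,1] NP/(NP\N)   >T
      [0,1] "in" : N
    [1,3] NP\N   <
      [1,2] "map" : S/N
      [2,3] "gave" : (NP\N)\(S/N)
  [3,4] "found" : S\NP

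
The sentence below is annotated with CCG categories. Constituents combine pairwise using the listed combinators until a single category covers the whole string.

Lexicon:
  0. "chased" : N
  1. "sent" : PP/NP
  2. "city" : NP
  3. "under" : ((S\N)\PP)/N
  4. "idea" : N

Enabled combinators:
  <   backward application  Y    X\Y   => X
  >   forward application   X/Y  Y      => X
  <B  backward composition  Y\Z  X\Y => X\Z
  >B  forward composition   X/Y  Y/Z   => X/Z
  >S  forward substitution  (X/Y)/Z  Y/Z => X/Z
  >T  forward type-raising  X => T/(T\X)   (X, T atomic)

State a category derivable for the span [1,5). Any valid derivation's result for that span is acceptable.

[0,5] S   <
  [0,1] "chased" : N
  [1,5] S\N   <
    [1,3] PP   >
      [1,2] "sent" : PP/NP
      [2,3] "city" : NP
    [3,5] (S\N)\PP   >
      [3,4] "under" : ((S\N)\PP)/N
      [4,5] "idea" : N

S\N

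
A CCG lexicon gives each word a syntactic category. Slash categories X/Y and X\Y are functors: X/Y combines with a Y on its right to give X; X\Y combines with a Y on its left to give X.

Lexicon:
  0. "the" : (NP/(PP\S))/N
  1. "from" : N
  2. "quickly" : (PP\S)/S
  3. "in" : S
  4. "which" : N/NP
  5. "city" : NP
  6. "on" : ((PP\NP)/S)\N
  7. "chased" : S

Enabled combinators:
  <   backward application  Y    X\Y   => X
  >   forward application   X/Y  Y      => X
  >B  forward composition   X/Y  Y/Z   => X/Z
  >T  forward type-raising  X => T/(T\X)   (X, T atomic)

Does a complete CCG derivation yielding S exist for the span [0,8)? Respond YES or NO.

NO

(NP/(PP\S))/N N (PP\S)/S S N/NP NP ((PP\NP)/S)\N S
CKY chart[0,8] = {N/(N\PP), NP/(NP\PP), PP, PP/(PP\PP), PP/(S\S), S/(S\PP)}; S ∉ chart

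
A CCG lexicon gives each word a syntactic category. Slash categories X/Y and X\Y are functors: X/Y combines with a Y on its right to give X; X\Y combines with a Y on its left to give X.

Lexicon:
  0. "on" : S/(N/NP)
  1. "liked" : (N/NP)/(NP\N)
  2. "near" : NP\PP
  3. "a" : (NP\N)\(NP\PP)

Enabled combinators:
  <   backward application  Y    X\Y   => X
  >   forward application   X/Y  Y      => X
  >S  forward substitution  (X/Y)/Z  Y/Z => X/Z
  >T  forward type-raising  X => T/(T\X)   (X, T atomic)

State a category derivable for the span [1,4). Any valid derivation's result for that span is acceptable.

N/NP

[0,4] S   >
  [0,1] "on" : S/(N/NP)
  [1,4] N/NP   >
    [1,2] "liked" : (N/NP)/(NP\N)
    [2,4] NP\N   <
      [2,3] "near" : NP\PP
      [3,4] "a" : (NP\N)\(NP\PP)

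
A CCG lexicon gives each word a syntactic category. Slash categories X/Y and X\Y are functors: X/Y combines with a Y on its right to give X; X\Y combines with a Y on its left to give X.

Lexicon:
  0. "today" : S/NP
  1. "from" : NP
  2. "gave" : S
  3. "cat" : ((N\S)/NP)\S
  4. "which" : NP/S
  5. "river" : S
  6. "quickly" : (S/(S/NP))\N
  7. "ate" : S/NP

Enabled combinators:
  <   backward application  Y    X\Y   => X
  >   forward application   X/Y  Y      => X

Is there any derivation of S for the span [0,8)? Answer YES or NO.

[0,8] S   >
  [0,7] S/(S/NP)   <
    [0,6] N   <
      [0,2] S   >
        [0,1] "today" : S/NP
        [1,2] "from" : NP
      [2,6] N\S   >
        [2,4] (N\S)/NP   <
          [2,3] "gave" : S
          [3,4] "cat" : ((N\S)/NP)\S
        [4,6] NP   >
          [4,5] "which" : NP/S
          [5,6] "river" : S
    [6,7] "quickly" : (S/(S/NP))\N
  [7,8] "ate" : S/NP

YES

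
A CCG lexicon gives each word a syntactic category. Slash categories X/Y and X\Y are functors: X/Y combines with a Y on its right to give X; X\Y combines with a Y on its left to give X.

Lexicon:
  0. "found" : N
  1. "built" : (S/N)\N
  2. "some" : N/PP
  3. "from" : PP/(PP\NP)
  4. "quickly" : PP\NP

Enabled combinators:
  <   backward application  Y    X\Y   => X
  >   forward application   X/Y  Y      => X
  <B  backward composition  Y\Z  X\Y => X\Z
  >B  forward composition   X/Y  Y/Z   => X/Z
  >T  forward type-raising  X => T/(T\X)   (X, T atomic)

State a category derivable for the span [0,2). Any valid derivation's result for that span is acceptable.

S/N

[0,5] S   >
  [0,3] S/PP   >B
    [0,2] S/N   <
      [0,1] "found" : N
      [1,2] "built" : (S/N)\N
    [2,3] "some" : N/PP
  [3,5] PP   >
    [3,4] "from" : PP/(PP\NP)
    [4,5] "quickly" : PP\NP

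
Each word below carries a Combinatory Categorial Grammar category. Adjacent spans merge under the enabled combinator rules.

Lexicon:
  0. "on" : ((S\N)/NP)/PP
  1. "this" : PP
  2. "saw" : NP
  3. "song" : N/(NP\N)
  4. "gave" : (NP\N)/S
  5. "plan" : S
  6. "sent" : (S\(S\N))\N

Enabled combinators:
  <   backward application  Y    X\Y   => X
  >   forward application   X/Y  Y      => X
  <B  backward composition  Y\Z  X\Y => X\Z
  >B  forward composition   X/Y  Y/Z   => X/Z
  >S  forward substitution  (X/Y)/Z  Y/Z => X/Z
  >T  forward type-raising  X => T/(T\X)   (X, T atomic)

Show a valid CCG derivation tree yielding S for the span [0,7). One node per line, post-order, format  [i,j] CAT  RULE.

[0,1] ((S\N)/NP)/PP  lex  "on"
[1,2] PP  lex  "this"
[0,2] (S\N)/NP  >  k=1
[2,3] NP  lex  "saw"
[0,3] S\N  >  k=2
[3,4] N/(NP\N)  lex  "song"
[4,5] (NP\N)/S  lex  "gave"
[3,5] N/S  >B  k=4
[5,6] S  lex  "plan"
[3,6] N  >  k=5
[6,7] (S\(S\N))\N  lex  "sent"
[3,7] S\(S\N)  <  k=6
[0,7] S  <  k=3

[0,7] S   <
  [0,3] S\N   >
    [0,2] (S\N)/NP   >
      [0,1] "on" : ((S\N)/NP)/PP
      [1,2] "this" : PP
    [2,3] "saw" : NP
  [3,7] S\(S\N)   <
    [3,6] N   >
      [3,5] N/S   >B
        [3,4] "song" : N/(NP\N)
        [4,5] "gave" : (NP\N)/S
      [5,6] "plan" : S
    [6,7] "sent" : (S\(S\N))\N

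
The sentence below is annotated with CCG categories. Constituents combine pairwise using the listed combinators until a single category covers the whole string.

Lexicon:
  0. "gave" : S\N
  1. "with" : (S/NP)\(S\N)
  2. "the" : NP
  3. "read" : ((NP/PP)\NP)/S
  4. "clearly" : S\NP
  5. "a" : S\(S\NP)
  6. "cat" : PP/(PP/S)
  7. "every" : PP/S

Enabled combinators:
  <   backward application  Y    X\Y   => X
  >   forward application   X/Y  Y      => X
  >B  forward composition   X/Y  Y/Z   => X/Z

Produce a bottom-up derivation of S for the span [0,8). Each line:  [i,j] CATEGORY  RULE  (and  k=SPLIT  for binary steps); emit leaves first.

[0,8] S   >
  [0,2] S/NP   <
    [0,1] "gave" : S\N
    [1,2] "with" : (S/NP)\(S\N)
  [2,8] NP   >
    [2,6] NP/PP   <
      [2,3] "the" : NP
      [3,6] (NP/PP)\NP   >
        [3,4] "read" : ((NP/PP)\NP)/S
        [4,6] S   <
          [4,5] "clearly" : S\NP
          [5,6] "a" : S\(S\NP)
    [6,8] PP   >
      [6,7] "cat" : PP/(PP/S)
      [7,8] "every" : PP/S

[0,1] S\N  lex  "gave"
[1,2] (S/NP)\(S\N)  lex  "with"
[0,2] S/NP  <  k=1
[2,3] NP  lex  "the"
[3,4] ((NP/PP)\NP)/S  lex  "read"
[4,5] S\NP  lex  "clearly"
[5,6] S\(S\NP)  lex  "a"
[4,6] S  <  k=5
[3,6] (NP/PP)\NP  >  k=4
[2,6] NP/PP  <  k=3
[6,7] PP/(PP/S)  lex  "cat"
[7,8] PP/S  lex  "every"
[6,8] PP  >  k=7
[2,8] NP  >  k=6
[0,8] S  >  k=2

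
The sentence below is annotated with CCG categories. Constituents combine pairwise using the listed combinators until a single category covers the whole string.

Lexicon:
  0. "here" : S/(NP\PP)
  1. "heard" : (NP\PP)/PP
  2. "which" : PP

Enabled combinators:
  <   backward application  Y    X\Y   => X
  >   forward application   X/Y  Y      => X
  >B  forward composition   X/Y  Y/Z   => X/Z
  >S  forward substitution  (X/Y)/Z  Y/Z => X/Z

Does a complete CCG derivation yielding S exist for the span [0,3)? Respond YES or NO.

[0,3] S   >
  [0,1] "here" : S/(NP\PP)
  [1,3] NP\PP   >
    [1,2] "heard" : (NP\PP)/PP
    [2,3] "which" : PP

YES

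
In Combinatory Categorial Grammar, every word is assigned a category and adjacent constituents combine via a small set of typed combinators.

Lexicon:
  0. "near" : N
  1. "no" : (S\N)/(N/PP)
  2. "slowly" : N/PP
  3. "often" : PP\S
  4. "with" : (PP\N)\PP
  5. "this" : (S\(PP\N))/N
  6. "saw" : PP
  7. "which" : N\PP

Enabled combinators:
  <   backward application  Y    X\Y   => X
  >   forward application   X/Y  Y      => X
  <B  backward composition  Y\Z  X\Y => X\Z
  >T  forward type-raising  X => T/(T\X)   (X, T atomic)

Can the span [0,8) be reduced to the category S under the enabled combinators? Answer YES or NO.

YES

[0,8] S   <
  [0,5] PP\N   <
    [0,4] PP   <
      [0,1] "near" : N
      [1,4] PP\N   <B
        [1,3] S\N   >
          [1,2] "no" : (S\N)/(N/PP)
          [2,3] "slowly" : N/PP
        [3,4] "often" : PP\S
    [4,5] "with" : (PP\N)\PP
  [5,8] S\(PP\N)   >
    [5,6] "this" : (S\(PP\N))/N
    [6,8] N   >
      [6,7] N/(N\PP)   >T
        [6,7] "saw" : PP
      [7,8] "which" : N\PP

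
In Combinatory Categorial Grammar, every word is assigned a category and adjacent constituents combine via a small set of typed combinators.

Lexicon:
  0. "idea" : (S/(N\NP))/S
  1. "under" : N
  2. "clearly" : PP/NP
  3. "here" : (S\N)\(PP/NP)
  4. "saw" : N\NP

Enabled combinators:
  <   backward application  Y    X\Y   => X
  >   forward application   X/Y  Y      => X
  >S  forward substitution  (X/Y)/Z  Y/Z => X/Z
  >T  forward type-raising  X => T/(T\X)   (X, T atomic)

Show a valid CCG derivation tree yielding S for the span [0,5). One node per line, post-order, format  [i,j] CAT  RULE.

[0,1] (S/(N\NP))/S  lex  "idea"
[1,2] N  lex  "under"
[2,3] PP/NP  lex  "clearly"
[3,4] (S\N)\(PP/NP)  lex  "here"
[2,4] S\N  <  k=3
[1,4] S  <  k=2
[0,4] S/(N\NP)  >  k=1
[4,5] N\NP  lex  "saw"
[0,5] S  >  k=4

[0,5] S   >
  [0,4] S/(N\NP)   >
    [0,1] "idea" : (S/(N\NP))/S
    [1,4] S   <
      [1,2] "under" : N
      [2,4] S\N   <
        [2,3] "clearly" : PP/NP
        [3,4] "here" : (S\N)\(PP/NP)
  [4,5] "saw" : N\NP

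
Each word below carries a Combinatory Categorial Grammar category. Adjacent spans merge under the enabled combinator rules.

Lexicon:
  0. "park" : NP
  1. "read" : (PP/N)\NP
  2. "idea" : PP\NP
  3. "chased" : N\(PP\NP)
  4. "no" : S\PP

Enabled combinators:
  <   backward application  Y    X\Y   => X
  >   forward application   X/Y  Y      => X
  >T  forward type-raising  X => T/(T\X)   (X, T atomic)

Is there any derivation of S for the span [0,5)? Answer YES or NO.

YES

[0,5] S   <
  [0,4] PP   >
    [0,2] PP/N   <
      [0,1] "park" : NP
      [1,2] "read" : (PP/N)\NP
    [2,4] N   <
      [2,3] "idea" : PP\NP
      [3,4] "chased" : N\(PP\NP)
  [4,5] "no" : S\PP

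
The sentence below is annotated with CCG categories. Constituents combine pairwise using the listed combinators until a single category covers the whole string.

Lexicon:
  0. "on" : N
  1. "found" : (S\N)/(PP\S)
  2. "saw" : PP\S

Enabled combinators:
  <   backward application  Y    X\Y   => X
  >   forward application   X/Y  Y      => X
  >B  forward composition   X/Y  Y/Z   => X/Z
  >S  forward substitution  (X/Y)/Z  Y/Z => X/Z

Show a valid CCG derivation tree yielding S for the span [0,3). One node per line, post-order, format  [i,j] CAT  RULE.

[0,3] S   <
  [0,1] "on" : N
  [1,3] S\N   >
    [1,2] "found" : (S\N)/(PP\S)
    [2,3] "saw" : PP\S

[0,1] N  lex  "on"
[1,2] (S\N)/(PP\S)  lex  "found"
[2,3] PP\S  lex  "saw"
[1,3] S\N  >  k=2
[0,3] S  <  k=1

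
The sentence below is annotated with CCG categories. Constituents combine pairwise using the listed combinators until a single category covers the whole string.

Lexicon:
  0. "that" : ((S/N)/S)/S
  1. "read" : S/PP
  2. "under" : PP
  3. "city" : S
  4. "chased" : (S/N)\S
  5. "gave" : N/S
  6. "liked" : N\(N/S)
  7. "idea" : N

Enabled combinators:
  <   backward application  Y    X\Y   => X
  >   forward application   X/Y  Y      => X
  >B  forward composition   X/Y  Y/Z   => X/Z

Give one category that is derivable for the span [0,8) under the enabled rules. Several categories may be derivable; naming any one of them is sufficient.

S

[0,8] S   >
  [0,7] S/N   >
    [0,3] (S/N)/S   >
      [0,1] "that" : ((S/N)/S)/S
      [1,3] S   >
        [1,2] "read" : S/PP
        [2,3] "under" : PP
    [3,7] S   >
      [3,5] S/N   <
        [3,4] "city" : S
        [4,5] "chased" : (S/N)\S
      [5,7] N   <
        [5,6] "gave" : N/S
        [6,7] "liked" : N\(N/S)
  [7,8] "idea" : N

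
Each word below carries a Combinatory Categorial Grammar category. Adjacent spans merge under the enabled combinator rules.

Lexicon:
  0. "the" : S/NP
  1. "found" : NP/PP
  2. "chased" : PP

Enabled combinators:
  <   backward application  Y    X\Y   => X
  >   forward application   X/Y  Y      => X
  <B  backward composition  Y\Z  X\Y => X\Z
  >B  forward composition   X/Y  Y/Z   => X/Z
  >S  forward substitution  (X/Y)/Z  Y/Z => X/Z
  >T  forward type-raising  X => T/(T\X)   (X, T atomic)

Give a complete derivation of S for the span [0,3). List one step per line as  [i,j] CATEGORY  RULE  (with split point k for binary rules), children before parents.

[0,3] S   >
  [0,2] S/PP   >B
    [0,1] "the" : S/NP
    [1,2] "found" : NP/PP
  [2,3] "chased" : PP

[0,1] S/NP  lex  "the"
[1,2] NP/PP  lex  "found"
[0,2] S/PP  >B  k=1
[2,3] PP  lex  "chased"
[0,3] S  >  k=2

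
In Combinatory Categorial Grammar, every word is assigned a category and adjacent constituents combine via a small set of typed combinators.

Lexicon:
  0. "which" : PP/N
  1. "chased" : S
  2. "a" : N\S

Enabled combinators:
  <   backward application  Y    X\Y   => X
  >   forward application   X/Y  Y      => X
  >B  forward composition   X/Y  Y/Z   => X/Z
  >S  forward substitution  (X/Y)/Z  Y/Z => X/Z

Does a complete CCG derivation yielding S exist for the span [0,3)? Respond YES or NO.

PP/N S N\S
CKY chart[0,3] = {PP}; S ∉ chart

NO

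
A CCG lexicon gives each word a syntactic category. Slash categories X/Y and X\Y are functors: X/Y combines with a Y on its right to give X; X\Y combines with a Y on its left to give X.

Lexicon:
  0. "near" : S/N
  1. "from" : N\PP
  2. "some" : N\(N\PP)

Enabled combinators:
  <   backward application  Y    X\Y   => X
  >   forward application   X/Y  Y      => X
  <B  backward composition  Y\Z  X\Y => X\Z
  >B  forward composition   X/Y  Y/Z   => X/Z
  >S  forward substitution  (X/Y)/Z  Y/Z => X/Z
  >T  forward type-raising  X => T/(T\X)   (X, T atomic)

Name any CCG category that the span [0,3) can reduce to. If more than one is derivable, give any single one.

[0,3] S   >
  [0,1] "near" : S/N
  [1,3] N   <
    [1,2] "from" : N\PP
    [2,3] "some" : N\(N\PP)

S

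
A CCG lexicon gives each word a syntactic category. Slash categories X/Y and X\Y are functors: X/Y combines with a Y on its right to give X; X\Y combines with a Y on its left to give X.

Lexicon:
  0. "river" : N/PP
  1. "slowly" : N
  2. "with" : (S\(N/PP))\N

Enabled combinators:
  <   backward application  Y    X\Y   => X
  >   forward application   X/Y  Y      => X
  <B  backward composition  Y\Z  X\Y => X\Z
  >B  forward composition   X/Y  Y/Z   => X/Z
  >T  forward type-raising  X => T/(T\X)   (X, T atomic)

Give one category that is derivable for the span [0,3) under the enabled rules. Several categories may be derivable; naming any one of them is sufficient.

S

[0,3] S   <
  [0,1] "river" : N/PP
  [1,3] S\(N/PP)   <
    [1,2] "slowly" : N
    [2,3] "with" : (S\(N/PP))\N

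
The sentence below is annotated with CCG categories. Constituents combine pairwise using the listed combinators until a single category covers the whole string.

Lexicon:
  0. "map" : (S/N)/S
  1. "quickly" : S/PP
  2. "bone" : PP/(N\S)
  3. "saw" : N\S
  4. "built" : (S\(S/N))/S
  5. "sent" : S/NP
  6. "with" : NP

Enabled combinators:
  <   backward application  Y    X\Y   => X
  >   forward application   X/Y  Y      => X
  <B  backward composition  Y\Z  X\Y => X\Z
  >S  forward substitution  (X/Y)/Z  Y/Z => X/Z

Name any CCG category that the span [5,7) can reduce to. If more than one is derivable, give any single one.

S

[0,7] S   <
  [0,4] S/N   >
    [0,1] "map" : (S/N)/S
    [1,4] S   >
      [1,2] "quickly" : S/PP
      [2,4] PP   >
        [2,3] "bone" : PP/(N\S)
        [3,4] "saw" : N\S
  [4,7] S\(S/N)   >
    [4,5] "built" : (S\(S/N))/S
    [5,7] S   >
      [5,6] "sent" : S/NP
      [6,7] "with" : NP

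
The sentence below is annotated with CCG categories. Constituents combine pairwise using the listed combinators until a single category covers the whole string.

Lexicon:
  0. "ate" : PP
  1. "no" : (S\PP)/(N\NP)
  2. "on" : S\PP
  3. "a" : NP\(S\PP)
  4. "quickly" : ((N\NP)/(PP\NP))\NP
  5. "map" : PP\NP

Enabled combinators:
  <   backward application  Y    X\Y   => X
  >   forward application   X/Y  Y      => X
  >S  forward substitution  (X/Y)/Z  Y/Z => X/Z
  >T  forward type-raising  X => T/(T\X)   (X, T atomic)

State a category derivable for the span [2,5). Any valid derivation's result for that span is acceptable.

[0,6] S   <
  [0,1] "ate" : PP
  [1,6] S\PP   >
    [1,2] "no" : (S\PP)/(N\NP)
    [2,6] N\NP   >
      [2,5] (N\NP)/(PP\NP)   <
        [2,4] NP   <
          [2,3] "on" : S\PP
          [3,4] "a" : NP\(S\PP)
        [4,5] "quickly" : ((N\NP)/(PP\NP))\NP
      [5,6] "map" : PP\NP

(N\NP)/(PP\NP)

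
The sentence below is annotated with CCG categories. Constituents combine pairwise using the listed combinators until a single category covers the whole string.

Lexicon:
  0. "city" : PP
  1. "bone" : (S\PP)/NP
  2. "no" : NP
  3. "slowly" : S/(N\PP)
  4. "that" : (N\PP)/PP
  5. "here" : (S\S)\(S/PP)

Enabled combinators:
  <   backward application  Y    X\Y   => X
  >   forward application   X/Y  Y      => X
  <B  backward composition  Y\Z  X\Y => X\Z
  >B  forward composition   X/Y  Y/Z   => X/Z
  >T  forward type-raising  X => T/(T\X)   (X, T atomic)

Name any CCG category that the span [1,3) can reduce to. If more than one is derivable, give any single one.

[0,6] S   >
  [0,1] S/(S\PP)   >T
    [0,1] "city" : PP
  [1,6] S\PP   <B
    [1,3] S\PP   >
      [1,2] "bone" : (S\PP)/NP
      [2,3] "no" : NP
    [3,6] S\S   <
      [3,5] S/PP   >B
        [3,4] "slowly" : S/(N\PP)
        [4,5] "that" : (N\PP)/PP
      [5,6] "here" : (S\S)\(S/PP)

S\PP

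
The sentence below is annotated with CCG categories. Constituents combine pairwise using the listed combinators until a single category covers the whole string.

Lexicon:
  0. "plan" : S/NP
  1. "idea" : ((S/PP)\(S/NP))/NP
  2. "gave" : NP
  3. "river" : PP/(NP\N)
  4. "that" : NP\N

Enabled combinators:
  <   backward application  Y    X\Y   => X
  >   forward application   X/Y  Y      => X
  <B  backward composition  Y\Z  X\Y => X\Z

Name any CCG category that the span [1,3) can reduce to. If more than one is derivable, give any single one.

(S/PP)\(S/NP)

[0,5] S   >
  [0,3] S/PP   <
    [0,1] "plan" : S/NP
    [1,3] (S/PP)\(S/NP)   >
      [1,2] "idea" : ((S/PP)\(S/NP))/NP
      [2,3] "gave" : NP
  [3,5] PP   >
    [3,4] "river" : PP/(NP\N)
    [4,5] "that" : NP\N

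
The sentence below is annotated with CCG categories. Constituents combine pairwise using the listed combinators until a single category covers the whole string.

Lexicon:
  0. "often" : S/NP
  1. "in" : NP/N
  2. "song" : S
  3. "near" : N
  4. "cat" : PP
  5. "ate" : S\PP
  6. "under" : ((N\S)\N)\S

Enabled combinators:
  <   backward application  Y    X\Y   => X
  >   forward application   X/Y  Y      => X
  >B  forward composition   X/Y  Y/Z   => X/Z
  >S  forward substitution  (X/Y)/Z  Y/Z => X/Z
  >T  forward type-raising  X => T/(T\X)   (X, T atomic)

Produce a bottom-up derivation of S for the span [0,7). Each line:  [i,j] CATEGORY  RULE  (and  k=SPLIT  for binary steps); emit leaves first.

[0,7] S   >
  [0,2] S/N   >B
    [0,1] "often" : S/NP
    [1,2] "in" : NP/N
  [2,7] N   >
    [2,3] N/(N\S)   >T
      [2,3] "song" : S
    [3,7] N\S   <
      [3,4] "near" : N
      [4,7] (N\S)\N   <
        [4,6] S   <
          [4,5] "cat" : PP
          [5,6] "ate" : S\PP
        [6,7] "under" : ((N\S)\N)\S

[0,1] S/NP  lex  "often"
[1,2] NP/N  lex  "in"
[0,2] S/N  >B  k=1
[2,3] S  lex  "song"
[2,3] N/(N\S)  >T
[3,4] N  lex  "near"
[4,5] PP  lex  "cat"
[5,6] S\PP  lex  "ate"
[4,6] S  <  k=5
[6,7] ((N\S)\N)\S  lex  "under"
[4,7] (N\S)\N  <  k=6
[3,7] N\S  <  k=4
[2,7] N  >  k=3
[0,7] S  >  k=2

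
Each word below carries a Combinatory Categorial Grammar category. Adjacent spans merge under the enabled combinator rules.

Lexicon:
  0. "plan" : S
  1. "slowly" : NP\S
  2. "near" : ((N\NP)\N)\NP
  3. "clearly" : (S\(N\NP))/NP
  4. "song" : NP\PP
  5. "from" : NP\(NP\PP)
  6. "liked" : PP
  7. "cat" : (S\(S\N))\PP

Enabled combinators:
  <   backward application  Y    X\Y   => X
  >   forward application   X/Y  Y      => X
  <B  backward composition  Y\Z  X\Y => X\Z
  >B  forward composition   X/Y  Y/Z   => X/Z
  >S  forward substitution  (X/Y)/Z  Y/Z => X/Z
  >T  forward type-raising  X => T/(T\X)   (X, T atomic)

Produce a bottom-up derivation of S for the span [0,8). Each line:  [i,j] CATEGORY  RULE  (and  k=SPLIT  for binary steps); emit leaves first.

[0,8] S   <
  [0,6] S\N   <B
    [0,3] (N\NP)\N   <
      [0,2] NP   <
        [0,1] "plan" : S
        [1,2] "slowly" : NP\S
      [2,3] "near" : ((N\NP)\N)\NP
    [3,6] S\(N\NP)   >
      [3,4] "clearly" : (S\(N\NP))/NP
      [4,6] NP   <
        [4,5] "song" : NP\PP
        [5,6] "from" : NP\(NP\PP)
  [6,8] S\(S\N)   <
    [6,7] "liked" : PP
    [7,8] "cat" : (S\(S\N))\PP

[0,1] S  lex  "plan"
[1,2] NP\S  lex  "slowly"
[0,2] NP  <  k=1
[2,3] ((N\NP)\N)\NP  lex  "near"
[0,3] (N\NP)\N  <  k=2
[3,4] (S\(N\NP))/NP  lex  "clearly"
[4,5] NP\PP  lex  "song"
[5,6] NP\(NP\PP)  lex  "from"
[4,6] NP  <  k=5
[3,6] S\(N\NP)  >  k=4
[0,6] S\N  <B  k=3
[6,7] PP  lex  "liked"
[7,8] (S\(S\N))\PP  lex  "cat"
[6,8] S\(S\N)  <  k=7
[0,8] S  <  k=6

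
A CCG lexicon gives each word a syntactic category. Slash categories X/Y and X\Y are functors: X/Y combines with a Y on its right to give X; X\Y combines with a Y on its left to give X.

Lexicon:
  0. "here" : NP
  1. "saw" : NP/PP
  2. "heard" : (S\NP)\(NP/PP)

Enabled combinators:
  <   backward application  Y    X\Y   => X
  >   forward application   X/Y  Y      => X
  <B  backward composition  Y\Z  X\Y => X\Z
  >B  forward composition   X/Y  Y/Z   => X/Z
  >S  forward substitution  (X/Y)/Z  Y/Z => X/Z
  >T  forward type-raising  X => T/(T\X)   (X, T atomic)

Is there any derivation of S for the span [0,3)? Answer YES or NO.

[0,3] S   <
  [0,1] "here" : NP
  [1,3] S\NP   <
    [1,2] "saw" : NP/PP
    [2,3] "heard" : (S\NP)\(NP/PP)

YES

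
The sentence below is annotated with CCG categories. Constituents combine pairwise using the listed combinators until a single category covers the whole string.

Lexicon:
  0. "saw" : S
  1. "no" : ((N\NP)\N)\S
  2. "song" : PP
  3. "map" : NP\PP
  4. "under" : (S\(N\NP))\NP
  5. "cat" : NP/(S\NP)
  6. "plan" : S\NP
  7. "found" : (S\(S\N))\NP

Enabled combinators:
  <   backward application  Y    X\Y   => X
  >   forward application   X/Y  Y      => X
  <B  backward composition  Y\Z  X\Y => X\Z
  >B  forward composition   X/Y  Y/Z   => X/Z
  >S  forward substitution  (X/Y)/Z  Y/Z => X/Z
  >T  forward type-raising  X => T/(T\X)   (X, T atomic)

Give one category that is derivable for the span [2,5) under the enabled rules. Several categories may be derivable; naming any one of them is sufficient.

[0,8] S   <
  [0,5] S\N   <B
    [0,2] (N\NP)\N   <
      [0,1] "saw" : S
      [1,2] "no" : ((N\NP)\N)\S
    [2,5] S\(N\NP)   <
      [2,4] NP   <
        [2,3] "song" : PP
        [3,4] "map" : NP\PP
      [4,5] "under" : (S\(N\NP))\NP
  [5,8] S\(S\N)   <
    [5,7] NP   >
      [5,6] "cat" : NP/(S\NP)
      [6,7] "plan" : S\NP
    [7,8] "found" : (S\(S\N))\NP

S\(N\NP)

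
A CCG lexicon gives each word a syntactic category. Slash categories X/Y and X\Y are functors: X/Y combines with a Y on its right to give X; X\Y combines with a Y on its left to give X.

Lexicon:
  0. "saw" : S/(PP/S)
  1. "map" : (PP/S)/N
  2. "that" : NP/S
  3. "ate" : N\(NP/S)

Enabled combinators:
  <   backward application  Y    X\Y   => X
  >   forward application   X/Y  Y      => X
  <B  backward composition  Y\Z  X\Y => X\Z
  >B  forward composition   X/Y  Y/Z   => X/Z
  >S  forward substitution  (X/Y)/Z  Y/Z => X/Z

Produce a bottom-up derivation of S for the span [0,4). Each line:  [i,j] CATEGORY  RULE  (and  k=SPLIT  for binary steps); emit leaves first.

[0,4] S   >
  [0,1] "saw" : S/(PP/S)
  [1,4] PP/S   >
    [1,2] "map" : (PP/S)/N
    [2,4] N   <
      [2,3] "that" : NP/S
      [3,4] "ate" : N\(NP/S)

[0,1] S/(PP/S)  lex  "saw"
[1,2] (PP/S)/N  lex  "map"
[2,3] NP/S  lex  "that"
[3,4] N\(NP/S)  lex  "ate"
[2,4] N  <  k=3
[1,4] PP/S  >  k=2
[0,4] S  >  k=1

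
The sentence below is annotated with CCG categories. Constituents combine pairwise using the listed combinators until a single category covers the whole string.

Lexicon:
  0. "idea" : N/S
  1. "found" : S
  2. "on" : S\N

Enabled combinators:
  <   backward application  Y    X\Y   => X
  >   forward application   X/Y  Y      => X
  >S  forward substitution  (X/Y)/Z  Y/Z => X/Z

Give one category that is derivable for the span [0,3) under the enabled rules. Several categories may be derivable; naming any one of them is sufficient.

S

[0,3] S   <
  [0,2] N   >
    [0,1] "idea" : N/S
    [1,2] "found" : S
  [2,3] "on" : S\N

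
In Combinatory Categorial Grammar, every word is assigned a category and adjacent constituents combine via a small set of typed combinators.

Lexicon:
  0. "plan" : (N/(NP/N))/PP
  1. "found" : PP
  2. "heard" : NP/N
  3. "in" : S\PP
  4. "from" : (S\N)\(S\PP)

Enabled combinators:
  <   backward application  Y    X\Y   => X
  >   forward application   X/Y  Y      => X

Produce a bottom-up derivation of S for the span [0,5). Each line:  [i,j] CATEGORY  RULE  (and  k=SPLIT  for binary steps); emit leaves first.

[0,5] S   <
  [0,3] N   >
    [0,2] N/(NP/N)   >
      [0,1] "plan" : (N/(NP/N))/PP
      [1,2] "found" : PP
    [2,3] "heard" : NP/N
  [3,5] S\N   <
    [3,4] "in" : S\PP
    [4,5] "from" : (S\N)\(S\PP)

[0,1] (N/(NP/N))/PP  lex  "plan"
[1,2] PP  lex  "found"
[0,2] N/(NP/N)  >  k=1
[2,3] NP/N  lex  "heard"
[0,3] N  >  k=2
[3,4] S\PP  lex  "in"
[4,5] (S\N)\(S\PP)  lex  "from"
[3,5] S\N  <  k=4
[0,5] S  <  k=3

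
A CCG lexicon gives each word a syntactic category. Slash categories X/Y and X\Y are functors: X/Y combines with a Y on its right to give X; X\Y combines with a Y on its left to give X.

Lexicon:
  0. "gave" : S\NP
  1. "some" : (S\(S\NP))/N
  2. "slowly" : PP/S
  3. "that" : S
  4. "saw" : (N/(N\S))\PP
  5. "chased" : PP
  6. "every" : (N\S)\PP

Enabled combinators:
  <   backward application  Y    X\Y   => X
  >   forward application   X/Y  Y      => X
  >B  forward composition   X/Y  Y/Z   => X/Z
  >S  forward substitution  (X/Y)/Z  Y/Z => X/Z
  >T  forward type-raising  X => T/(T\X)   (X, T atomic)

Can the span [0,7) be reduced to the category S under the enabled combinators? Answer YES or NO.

YES

[0,7] S   <
  [0,1] "gave" : S\NP
  [1,7] S\(S\NP)   >
    [1,2] "some" : (S\(S\NP))/N
    [2,7] N   >
      [2,5] N/(N\S)   <
        [2,4] PP   >
          [2,3] "slowly" : PP/S
          [3,4] "that" : S
        [4,5] "saw" : (N/(N\S))\PP
      [5,7] N\S   <
        [5,6] "chased" : PP
        [6,7] "every" : (N\S)\PP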